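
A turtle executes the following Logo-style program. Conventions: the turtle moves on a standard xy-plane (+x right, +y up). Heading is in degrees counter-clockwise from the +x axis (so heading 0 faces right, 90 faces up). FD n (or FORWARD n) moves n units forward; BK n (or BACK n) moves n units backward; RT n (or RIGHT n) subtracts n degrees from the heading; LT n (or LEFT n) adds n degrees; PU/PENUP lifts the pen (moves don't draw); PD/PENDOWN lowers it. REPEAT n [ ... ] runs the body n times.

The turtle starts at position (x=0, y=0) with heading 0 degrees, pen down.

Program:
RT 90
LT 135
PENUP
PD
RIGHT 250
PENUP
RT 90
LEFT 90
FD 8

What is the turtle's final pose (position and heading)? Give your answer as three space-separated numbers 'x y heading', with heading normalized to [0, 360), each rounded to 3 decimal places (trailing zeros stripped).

Answer: -7.25 3.381 155

Derivation:
Executing turtle program step by step:
Start: pos=(0,0), heading=0, pen down
RT 90: heading 0 -> 270
LT 135: heading 270 -> 45
PU: pen up
PD: pen down
RT 250: heading 45 -> 155
PU: pen up
RT 90: heading 155 -> 65
LT 90: heading 65 -> 155
FD 8: (0,0) -> (-7.25,3.381) [heading=155, move]
Final: pos=(-7.25,3.381), heading=155, 0 segment(s) drawn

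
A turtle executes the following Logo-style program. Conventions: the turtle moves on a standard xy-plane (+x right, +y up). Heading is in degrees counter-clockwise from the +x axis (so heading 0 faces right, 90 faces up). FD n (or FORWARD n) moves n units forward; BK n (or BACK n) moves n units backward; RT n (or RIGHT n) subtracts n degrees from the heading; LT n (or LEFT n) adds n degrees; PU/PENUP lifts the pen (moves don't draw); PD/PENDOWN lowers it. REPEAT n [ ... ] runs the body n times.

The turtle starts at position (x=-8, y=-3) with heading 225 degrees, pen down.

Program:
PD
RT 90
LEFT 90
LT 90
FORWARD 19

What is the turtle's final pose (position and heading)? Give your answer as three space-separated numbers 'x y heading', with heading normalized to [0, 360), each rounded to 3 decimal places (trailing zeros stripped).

Answer: 5.435 -16.435 315

Derivation:
Executing turtle program step by step:
Start: pos=(-8,-3), heading=225, pen down
PD: pen down
RT 90: heading 225 -> 135
LT 90: heading 135 -> 225
LT 90: heading 225 -> 315
FD 19: (-8,-3) -> (5.435,-16.435) [heading=315, draw]
Final: pos=(5.435,-16.435), heading=315, 1 segment(s) drawn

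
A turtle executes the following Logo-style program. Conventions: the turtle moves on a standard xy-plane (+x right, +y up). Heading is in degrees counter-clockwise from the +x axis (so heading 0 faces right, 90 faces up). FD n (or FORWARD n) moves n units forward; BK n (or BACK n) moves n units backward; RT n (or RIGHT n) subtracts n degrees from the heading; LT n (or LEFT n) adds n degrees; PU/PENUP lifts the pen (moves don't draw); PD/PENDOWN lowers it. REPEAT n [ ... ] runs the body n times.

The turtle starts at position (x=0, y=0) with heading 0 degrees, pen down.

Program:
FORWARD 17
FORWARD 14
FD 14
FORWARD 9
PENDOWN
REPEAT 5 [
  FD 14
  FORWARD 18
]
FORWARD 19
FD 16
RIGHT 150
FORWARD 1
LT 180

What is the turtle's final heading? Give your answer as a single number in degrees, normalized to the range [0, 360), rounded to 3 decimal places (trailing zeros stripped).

Executing turtle program step by step:
Start: pos=(0,0), heading=0, pen down
FD 17: (0,0) -> (17,0) [heading=0, draw]
FD 14: (17,0) -> (31,0) [heading=0, draw]
FD 14: (31,0) -> (45,0) [heading=0, draw]
FD 9: (45,0) -> (54,0) [heading=0, draw]
PD: pen down
REPEAT 5 [
  -- iteration 1/5 --
  FD 14: (54,0) -> (68,0) [heading=0, draw]
  FD 18: (68,0) -> (86,0) [heading=0, draw]
  -- iteration 2/5 --
  FD 14: (86,0) -> (100,0) [heading=0, draw]
  FD 18: (100,0) -> (118,0) [heading=0, draw]
  -- iteration 3/5 --
  FD 14: (118,0) -> (132,0) [heading=0, draw]
  FD 18: (132,0) -> (150,0) [heading=0, draw]
  -- iteration 4/5 --
  FD 14: (150,0) -> (164,0) [heading=0, draw]
  FD 18: (164,0) -> (182,0) [heading=0, draw]
  -- iteration 5/5 --
  FD 14: (182,0) -> (196,0) [heading=0, draw]
  FD 18: (196,0) -> (214,0) [heading=0, draw]
]
FD 19: (214,0) -> (233,0) [heading=0, draw]
FD 16: (233,0) -> (249,0) [heading=0, draw]
RT 150: heading 0 -> 210
FD 1: (249,0) -> (248.134,-0.5) [heading=210, draw]
LT 180: heading 210 -> 30
Final: pos=(248.134,-0.5), heading=30, 17 segment(s) drawn

Answer: 30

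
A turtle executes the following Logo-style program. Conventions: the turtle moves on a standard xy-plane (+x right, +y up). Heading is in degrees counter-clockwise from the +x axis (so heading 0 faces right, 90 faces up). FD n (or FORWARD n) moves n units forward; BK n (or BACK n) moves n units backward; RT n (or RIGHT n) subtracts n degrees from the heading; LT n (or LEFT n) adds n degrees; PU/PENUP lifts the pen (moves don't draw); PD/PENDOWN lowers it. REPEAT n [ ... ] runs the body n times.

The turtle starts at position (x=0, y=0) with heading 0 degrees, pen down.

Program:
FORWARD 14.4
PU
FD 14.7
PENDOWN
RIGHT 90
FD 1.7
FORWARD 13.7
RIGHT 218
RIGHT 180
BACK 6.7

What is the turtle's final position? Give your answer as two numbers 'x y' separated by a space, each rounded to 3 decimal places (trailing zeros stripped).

Executing turtle program step by step:
Start: pos=(0,0), heading=0, pen down
FD 14.4: (0,0) -> (14.4,0) [heading=0, draw]
PU: pen up
FD 14.7: (14.4,0) -> (29.1,0) [heading=0, move]
PD: pen down
RT 90: heading 0 -> 270
FD 1.7: (29.1,0) -> (29.1,-1.7) [heading=270, draw]
FD 13.7: (29.1,-1.7) -> (29.1,-15.4) [heading=270, draw]
RT 218: heading 270 -> 52
RT 180: heading 52 -> 232
BK 6.7: (29.1,-15.4) -> (33.225,-10.12) [heading=232, draw]
Final: pos=(33.225,-10.12), heading=232, 4 segment(s) drawn

Answer: 33.225 -10.12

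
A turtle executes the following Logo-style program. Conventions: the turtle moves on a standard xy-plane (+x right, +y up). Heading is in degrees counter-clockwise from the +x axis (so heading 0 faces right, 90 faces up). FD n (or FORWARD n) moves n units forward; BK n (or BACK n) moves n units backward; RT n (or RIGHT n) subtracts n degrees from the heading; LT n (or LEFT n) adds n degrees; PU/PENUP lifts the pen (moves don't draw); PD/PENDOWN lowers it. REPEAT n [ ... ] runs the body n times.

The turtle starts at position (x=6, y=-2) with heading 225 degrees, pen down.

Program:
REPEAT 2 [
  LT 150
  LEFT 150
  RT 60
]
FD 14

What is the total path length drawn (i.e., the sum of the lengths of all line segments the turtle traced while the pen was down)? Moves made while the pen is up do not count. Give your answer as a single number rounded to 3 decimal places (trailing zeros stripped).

Executing turtle program step by step:
Start: pos=(6,-2), heading=225, pen down
REPEAT 2 [
  -- iteration 1/2 --
  LT 150: heading 225 -> 15
  LT 150: heading 15 -> 165
  RT 60: heading 165 -> 105
  -- iteration 2/2 --
  LT 150: heading 105 -> 255
  LT 150: heading 255 -> 45
  RT 60: heading 45 -> 345
]
FD 14: (6,-2) -> (19.523,-5.623) [heading=345, draw]
Final: pos=(19.523,-5.623), heading=345, 1 segment(s) drawn

Segment lengths:
  seg 1: (6,-2) -> (19.523,-5.623), length = 14
Total = 14

Answer: 14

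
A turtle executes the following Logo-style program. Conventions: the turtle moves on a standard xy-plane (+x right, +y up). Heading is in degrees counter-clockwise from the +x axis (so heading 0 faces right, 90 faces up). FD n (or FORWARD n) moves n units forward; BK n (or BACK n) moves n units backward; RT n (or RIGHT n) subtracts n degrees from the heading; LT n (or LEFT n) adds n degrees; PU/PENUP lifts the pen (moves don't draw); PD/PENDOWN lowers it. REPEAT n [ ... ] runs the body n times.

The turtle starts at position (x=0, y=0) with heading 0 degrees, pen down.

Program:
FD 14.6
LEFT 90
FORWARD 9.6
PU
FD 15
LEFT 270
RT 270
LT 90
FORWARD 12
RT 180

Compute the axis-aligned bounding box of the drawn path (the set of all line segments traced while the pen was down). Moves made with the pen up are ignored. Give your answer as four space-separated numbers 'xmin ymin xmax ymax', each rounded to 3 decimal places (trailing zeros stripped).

Executing turtle program step by step:
Start: pos=(0,0), heading=0, pen down
FD 14.6: (0,0) -> (14.6,0) [heading=0, draw]
LT 90: heading 0 -> 90
FD 9.6: (14.6,0) -> (14.6,9.6) [heading=90, draw]
PU: pen up
FD 15: (14.6,9.6) -> (14.6,24.6) [heading=90, move]
LT 270: heading 90 -> 0
RT 270: heading 0 -> 90
LT 90: heading 90 -> 180
FD 12: (14.6,24.6) -> (2.6,24.6) [heading=180, move]
RT 180: heading 180 -> 0
Final: pos=(2.6,24.6), heading=0, 2 segment(s) drawn

Segment endpoints: x in {0, 14.6}, y in {0, 9.6}
xmin=0, ymin=0, xmax=14.6, ymax=9.6

Answer: 0 0 14.6 9.6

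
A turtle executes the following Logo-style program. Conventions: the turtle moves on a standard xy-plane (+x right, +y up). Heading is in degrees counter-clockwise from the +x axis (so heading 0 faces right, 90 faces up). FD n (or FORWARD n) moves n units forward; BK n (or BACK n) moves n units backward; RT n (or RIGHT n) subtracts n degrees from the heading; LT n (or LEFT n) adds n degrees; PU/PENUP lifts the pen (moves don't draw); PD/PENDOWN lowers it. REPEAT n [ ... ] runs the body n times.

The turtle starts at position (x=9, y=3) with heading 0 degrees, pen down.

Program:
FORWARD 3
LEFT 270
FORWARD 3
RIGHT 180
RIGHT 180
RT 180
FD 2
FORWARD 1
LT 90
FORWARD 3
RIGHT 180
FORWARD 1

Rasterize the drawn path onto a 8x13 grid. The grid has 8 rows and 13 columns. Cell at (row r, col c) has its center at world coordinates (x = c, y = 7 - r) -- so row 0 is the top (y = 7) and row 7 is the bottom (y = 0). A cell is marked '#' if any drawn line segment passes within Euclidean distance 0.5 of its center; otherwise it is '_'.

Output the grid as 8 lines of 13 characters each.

Answer: _____________
_____________
_____________
_____________
_________####
____________#
____________#
____________#

Derivation:
Segment 0: (9,3) -> (12,3)
Segment 1: (12,3) -> (12,0)
Segment 2: (12,0) -> (12,2)
Segment 3: (12,2) -> (12,3)
Segment 4: (12,3) -> (9,3)
Segment 5: (9,3) -> (10,3)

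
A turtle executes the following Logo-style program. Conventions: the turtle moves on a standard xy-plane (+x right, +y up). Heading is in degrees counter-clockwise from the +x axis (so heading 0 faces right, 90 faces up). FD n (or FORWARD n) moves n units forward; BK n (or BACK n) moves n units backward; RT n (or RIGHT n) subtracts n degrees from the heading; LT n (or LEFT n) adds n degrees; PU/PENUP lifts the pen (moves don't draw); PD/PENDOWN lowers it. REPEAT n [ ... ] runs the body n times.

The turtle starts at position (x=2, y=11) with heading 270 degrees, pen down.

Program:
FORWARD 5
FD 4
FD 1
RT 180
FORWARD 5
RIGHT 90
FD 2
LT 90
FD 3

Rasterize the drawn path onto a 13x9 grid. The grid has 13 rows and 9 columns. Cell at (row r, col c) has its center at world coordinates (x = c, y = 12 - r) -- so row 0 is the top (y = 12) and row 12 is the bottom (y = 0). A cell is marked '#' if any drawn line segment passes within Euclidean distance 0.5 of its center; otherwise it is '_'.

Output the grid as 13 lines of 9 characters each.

Segment 0: (2,11) -> (2,6)
Segment 1: (2,6) -> (2,2)
Segment 2: (2,2) -> (2,1)
Segment 3: (2,1) -> (2,6)
Segment 4: (2,6) -> (4,6)
Segment 5: (4,6) -> (4,9)

Answer: _________
__#______
__#______
__#_#____
__#_#____
__#_#____
__###____
__#______
__#______
__#______
__#______
__#______
_________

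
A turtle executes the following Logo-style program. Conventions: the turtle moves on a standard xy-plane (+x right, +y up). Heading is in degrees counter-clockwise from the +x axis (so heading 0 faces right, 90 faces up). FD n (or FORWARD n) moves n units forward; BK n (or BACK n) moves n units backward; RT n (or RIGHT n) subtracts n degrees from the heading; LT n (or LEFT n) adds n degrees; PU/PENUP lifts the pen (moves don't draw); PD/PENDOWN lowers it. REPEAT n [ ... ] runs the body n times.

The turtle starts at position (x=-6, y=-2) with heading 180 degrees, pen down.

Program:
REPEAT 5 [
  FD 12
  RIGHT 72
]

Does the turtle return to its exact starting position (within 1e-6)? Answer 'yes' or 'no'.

Answer: yes

Derivation:
Executing turtle program step by step:
Start: pos=(-6,-2), heading=180, pen down
REPEAT 5 [
  -- iteration 1/5 --
  FD 12: (-6,-2) -> (-18,-2) [heading=180, draw]
  RT 72: heading 180 -> 108
  -- iteration 2/5 --
  FD 12: (-18,-2) -> (-21.708,9.413) [heading=108, draw]
  RT 72: heading 108 -> 36
  -- iteration 3/5 --
  FD 12: (-21.708,9.413) -> (-12,16.466) [heading=36, draw]
  RT 72: heading 36 -> 324
  -- iteration 4/5 --
  FD 12: (-12,16.466) -> (-2.292,9.413) [heading=324, draw]
  RT 72: heading 324 -> 252
  -- iteration 5/5 --
  FD 12: (-2.292,9.413) -> (-6,-2) [heading=252, draw]
  RT 72: heading 252 -> 180
]
Final: pos=(-6,-2), heading=180, 5 segment(s) drawn

Start position: (-6, -2)
Final position: (-6, -2)
Distance = 0; < 1e-6 -> CLOSED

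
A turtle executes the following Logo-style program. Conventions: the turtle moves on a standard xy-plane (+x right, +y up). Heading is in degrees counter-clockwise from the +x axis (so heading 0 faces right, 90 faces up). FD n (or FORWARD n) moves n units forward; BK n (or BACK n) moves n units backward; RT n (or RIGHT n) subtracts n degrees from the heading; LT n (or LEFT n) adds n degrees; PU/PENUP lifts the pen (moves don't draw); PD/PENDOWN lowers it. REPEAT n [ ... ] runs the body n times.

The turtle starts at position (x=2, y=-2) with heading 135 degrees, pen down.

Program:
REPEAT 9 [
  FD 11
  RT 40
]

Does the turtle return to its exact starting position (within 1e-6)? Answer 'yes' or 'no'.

Answer: yes

Derivation:
Executing turtle program step by step:
Start: pos=(2,-2), heading=135, pen down
REPEAT 9 [
  -- iteration 1/9 --
  FD 11: (2,-2) -> (-5.778,5.778) [heading=135, draw]
  RT 40: heading 135 -> 95
  -- iteration 2/9 --
  FD 11: (-5.778,5.778) -> (-6.737,16.736) [heading=95, draw]
  RT 40: heading 95 -> 55
  -- iteration 3/9 --
  FD 11: (-6.737,16.736) -> (-0.428,25.747) [heading=55, draw]
  RT 40: heading 55 -> 15
  -- iteration 4/9 --
  FD 11: (-0.428,25.747) -> (10.198,28.594) [heading=15, draw]
  RT 40: heading 15 -> 335
  -- iteration 5/9 --
  FD 11: (10.198,28.594) -> (20.167,23.945) [heading=335, draw]
  RT 40: heading 335 -> 295
  -- iteration 6/9 --
  FD 11: (20.167,23.945) -> (24.816,13.976) [heading=295, draw]
  RT 40: heading 295 -> 255
  -- iteration 7/9 --
  FD 11: (24.816,13.976) -> (21.969,3.351) [heading=255, draw]
  RT 40: heading 255 -> 215
  -- iteration 8/9 --
  FD 11: (21.969,3.351) -> (12.958,-2.959) [heading=215, draw]
  RT 40: heading 215 -> 175
  -- iteration 9/9 --
  FD 11: (12.958,-2.959) -> (2,-2) [heading=175, draw]
  RT 40: heading 175 -> 135
]
Final: pos=(2,-2), heading=135, 9 segment(s) drawn

Start position: (2, -2)
Final position: (2, -2)
Distance = 0; < 1e-6 -> CLOSED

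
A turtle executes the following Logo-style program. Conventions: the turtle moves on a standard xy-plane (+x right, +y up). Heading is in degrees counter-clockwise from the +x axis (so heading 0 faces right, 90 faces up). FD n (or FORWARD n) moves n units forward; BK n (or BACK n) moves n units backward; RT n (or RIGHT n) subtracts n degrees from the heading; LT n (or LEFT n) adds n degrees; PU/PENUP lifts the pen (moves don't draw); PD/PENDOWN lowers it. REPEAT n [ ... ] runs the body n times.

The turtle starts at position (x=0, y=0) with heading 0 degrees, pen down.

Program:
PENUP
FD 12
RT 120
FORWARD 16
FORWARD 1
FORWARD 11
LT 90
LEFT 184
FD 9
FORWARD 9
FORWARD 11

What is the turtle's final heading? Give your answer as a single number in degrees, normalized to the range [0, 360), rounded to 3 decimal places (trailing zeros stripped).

Executing turtle program step by step:
Start: pos=(0,0), heading=0, pen down
PU: pen up
FD 12: (0,0) -> (12,0) [heading=0, move]
RT 120: heading 0 -> 240
FD 16: (12,0) -> (4,-13.856) [heading=240, move]
FD 1: (4,-13.856) -> (3.5,-14.722) [heading=240, move]
FD 11: (3.5,-14.722) -> (-2,-24.249) [heading=240, move]
LT 90: heading 240 -> 330
LT 184: heading 330 -> 154
FD 9: (-2,-24.249) -> (-10.089,-20.303) [heading=154, move]
FD 9: (-10.089,-20.303) -> (-18.178,-16.358) [heading=154, move]
FD 11: (-18.178,-16.358) -> (-28.065,-11.536) [heading=154, move]
Final: pos=(-28.065,-11.536), heading=154, 0 segment(s) drawn

Answer: 154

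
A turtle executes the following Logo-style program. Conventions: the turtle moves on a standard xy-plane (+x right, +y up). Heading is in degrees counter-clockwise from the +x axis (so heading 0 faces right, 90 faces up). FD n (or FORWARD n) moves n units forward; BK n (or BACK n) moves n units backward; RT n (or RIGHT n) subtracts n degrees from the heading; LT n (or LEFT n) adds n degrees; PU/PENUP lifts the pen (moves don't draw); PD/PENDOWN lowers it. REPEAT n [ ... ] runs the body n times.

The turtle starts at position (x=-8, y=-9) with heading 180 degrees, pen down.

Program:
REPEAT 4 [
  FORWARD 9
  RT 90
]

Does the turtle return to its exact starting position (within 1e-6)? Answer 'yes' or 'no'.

Executing turtle program step by step:
Start: pos=(-8,-9), heading=180, pen down
REPEAT 4 [
  -- iteration 1/4 --
  FD 9: (-8,-9) -> (-17,-9) [heading=180, draw]
  RT 90: heading 180 -> 90
  -- iteration 2/4 --
  FD 9: (-17,-9) -> (-17,0) [heading=90, draw]
  RT 90: heading 90 -> 0
  -- iteration 3/4 --
  FD 9: (-17,0) -> (-8,0) [heading=0, draw]
  RT 90: heading 0 -> 270
  -- iteration 4/4 --
  FD 9: (-8,0) -> (-8,-9) [heading=270, draw]
  RT 90: heading 270 -> 180
]
Final: pos=(-8,-9), heading=180, 4 segment(s) drawn

Start position: (-8, -9)
Final position: (-8, -9)
Distance = 0; < 1e-6 -> CLOSED

Answer: yes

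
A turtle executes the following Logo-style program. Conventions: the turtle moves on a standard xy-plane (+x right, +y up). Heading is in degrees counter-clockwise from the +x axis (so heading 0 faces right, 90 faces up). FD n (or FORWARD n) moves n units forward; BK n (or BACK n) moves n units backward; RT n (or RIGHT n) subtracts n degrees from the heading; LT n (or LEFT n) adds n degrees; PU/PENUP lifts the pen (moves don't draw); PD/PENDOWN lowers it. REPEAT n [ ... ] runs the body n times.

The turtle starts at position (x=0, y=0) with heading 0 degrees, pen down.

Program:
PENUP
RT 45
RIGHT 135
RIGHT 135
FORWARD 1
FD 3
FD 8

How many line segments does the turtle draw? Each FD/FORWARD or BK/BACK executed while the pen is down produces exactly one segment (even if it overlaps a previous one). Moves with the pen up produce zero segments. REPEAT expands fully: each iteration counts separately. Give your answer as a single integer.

Answer: 0

Derivation:
Executing turtle program step by step:
Start: pos=(0,0), heading=0, pen down
PU: pen up
RT 45: heading 0 -> 315
RT 135: heading 315 -> 180
RT 135: heading 180 -> 45
FD 1: (0,0) -> (0.707,0.707) [heading=45, move]
FD 3: (0.707,0.707) -> (2.828,2.828) [heading=45, move]
FD 8: (2.828,2.828) -> (8.485,8.485) [heading=45, move]
Final: pos=(8.485,8.485), heading=45, 0 segment(s) drawn
Segments drawn: 0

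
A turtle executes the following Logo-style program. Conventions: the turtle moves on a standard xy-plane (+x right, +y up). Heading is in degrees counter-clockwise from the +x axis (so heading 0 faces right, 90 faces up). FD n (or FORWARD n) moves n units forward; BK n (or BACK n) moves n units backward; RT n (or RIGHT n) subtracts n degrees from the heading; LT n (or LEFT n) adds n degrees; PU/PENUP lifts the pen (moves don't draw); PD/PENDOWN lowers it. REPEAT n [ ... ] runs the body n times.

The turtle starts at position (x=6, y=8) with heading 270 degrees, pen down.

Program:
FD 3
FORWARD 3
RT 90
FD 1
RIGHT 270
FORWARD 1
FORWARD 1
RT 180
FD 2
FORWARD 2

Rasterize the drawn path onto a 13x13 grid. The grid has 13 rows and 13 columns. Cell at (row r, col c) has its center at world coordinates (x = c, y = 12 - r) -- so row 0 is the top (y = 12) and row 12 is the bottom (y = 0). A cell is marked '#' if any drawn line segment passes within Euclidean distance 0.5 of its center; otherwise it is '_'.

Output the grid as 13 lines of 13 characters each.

Answer: _____________
_____________
_____________
_____________
______#______
______#______
______#______
______#______
_____##______
_____##______
_____##______
_____#_______
_____#_______

Derivation:
Segment 0: (6,8) -> (6,5)
Segment 1: (6,5) -> (6,2)
Segment 2: (6,2) -> (5,2)
Segment 3: (5,2) -> (5,1)
Segment 4: (5,1) -> (5,0)
Segment 5: (5,0) -> (5,2)
Segment 6: (5,2) -> (5,4)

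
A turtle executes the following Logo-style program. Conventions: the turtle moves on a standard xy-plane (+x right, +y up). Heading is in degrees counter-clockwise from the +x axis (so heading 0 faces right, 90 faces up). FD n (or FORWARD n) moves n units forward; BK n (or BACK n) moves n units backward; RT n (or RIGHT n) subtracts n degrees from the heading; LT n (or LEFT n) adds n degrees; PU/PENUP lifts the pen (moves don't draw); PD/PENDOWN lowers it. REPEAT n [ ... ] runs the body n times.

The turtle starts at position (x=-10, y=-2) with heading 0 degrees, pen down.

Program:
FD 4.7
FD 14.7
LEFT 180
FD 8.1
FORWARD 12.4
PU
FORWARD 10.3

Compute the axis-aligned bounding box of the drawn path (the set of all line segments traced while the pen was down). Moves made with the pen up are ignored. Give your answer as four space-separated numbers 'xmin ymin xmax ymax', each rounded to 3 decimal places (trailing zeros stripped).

Answer: -11.1 -2 9.4 -2

Derivation:
Executing turtle program step by step:
Start: pos=(-10,-2), heading=0, pen down
FD 4.7: (-10,-2) -> (-5.3,-2) [heading=0, draw]
FD 14.7: (-5.3,-2) -> (9.4,-2) [heading=0, draw]
LT 180: heading 0 -> 180
FD 8.1: (9.4,-2) -> (1.3,-2) [heading=180, draw]
FD 12.4: (1.3,-2) -> (-11.1,-2) [heading=180, draw]
PU: pen up
FD 10.3: (-11.1,-2) -> (-21.4,-2) [heading=180, move]
Final: pos=(-21.4,-2), heading=180, 4 segment(s) drawn

Segment endpoints: x in {-11.1, -10, -5.3, 1.3, 9.4}, y in {-2, -2, -2}
xmin=-11.1, ymin=-2, xmax=9.4, ymax=-2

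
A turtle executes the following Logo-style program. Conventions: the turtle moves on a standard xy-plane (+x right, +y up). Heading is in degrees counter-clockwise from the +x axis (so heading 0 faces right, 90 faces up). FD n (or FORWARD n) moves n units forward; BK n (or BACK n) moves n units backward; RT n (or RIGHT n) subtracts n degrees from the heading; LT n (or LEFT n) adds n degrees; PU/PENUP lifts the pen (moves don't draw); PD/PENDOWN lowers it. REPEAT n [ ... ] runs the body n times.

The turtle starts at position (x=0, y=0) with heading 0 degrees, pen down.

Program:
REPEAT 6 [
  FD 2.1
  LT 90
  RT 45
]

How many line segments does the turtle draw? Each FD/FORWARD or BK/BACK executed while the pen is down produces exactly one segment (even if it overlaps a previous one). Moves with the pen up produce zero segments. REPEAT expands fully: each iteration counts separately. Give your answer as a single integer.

Executing turtle program step by step:
Start: pos=(0,0), heading=0, pen down
REPEAT 6 [
  -- iteration 1/6 --
  FD 2.1: (0,0) -> (2.1,0) [heading=0, draw]
  LT 90: heading 0 -> 90
  RT 45: heading 90 -> 45
  -- iteration 2/6 --
  FD 2.1: (2.1,0) -> (3.585,1.485) [heading=45, draw]
  LT 90: heading 45 -> 135
  RT 45: heading 135 -> 90
  -- iteration 3/6 --
  FD 2.1: (3.585,1.485) -> (3.585,3.585) [heading=90, draw]
  LT 90: heading 90 -> 180
  RT 45: heading 180 -> 135
  -- iteration 4/6 --
  FD 2.1: (3.585,3.585) -> (2.1,5.07) [heading=135, draw]
  LT 90: heading 135 -> 225
  RT 45: heading 225 -> 180
  -- iteration 5/6 --
  FD 2.1: (2.1,5.07) -> (0,5.07) [heading=180, draw]
  LT 90: heading 180 -> 270
  RT 45: heading 270 -> 225
  -- iteration 6/6 --
  FD 2.1: (0,5.07) -> (-1.485,3.585) [heading=225, draw]
  LT 90: heading 225 -> 315
  RT 45: heading 315 -> 270
]
Final: pos=(-1.485,3.585), heading=270, 6 segment(s) drawn
Segments drawn: 6

Answer: 6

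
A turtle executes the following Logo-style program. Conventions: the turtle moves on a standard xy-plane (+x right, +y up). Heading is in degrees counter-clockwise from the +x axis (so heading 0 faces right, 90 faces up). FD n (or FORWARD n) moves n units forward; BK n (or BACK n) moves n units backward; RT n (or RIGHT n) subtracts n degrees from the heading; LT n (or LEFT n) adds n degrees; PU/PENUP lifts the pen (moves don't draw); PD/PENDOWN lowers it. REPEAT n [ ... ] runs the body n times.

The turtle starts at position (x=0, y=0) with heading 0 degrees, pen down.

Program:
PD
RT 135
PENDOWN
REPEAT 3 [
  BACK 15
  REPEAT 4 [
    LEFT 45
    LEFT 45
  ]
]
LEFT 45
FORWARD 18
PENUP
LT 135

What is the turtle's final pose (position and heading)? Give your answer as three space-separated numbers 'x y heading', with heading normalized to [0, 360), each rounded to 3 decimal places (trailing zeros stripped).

Executing turtle program step by step:
Start: pos=(0,0), heading=0, pen down
PD: pen down
RT 135: heading 0 -> 225
PD: pen down
REPEAT 3 [
  -- iteration 1/3 --
  BK 15: (0,0) -> (10.607,10.607) [heading=225, draw]
  REPEAT 4 [
    -- iteration 1/4 --
    LT 45: heading 225 -> 270
    LT 45: heading 270 -> 315
    -- iteration 2/4 --
    LT 45: heading 315 -> 0
    LT 45: heading 0 -> 45
    -- iteration 3/4 --
    LT 45: heading 45 -> 90
    LT 45: heading 90 -> 135
    -- iteration 4/4 --
    LT 45: heading 135 -> 180
    LT 45: heading 180 -> 225
  ]
  -- iteration 2/3 --
  BK 15: (10.607,10.607) -> (21.213,21.213) [heading=225, draw]
  REPEAT 4 [
    -- iteration 1/4 --
    LT 45: heading 225 -> 270
    LT 45: heading 270 -> 315
    -- iteration 2/4 --
    LT 45: heading 315 -> 0
    LT 45: heading 0 -> 45
    -- iteration 3/4 --
    LT 45: heading 45 -> 90
    LT 45: heading 90 -> 135
    -- iteration 4/4 --
    LT 45: heading 135 -> 180
    LT 45: heading 180 -> 225
  ]
  -- iteration 3/3 --
  BK 15: (21.213,21.213) -> (31.82,31.82) [heading=225, draw]
  REPEAT 4 [
    -- iteration 1/4 --
    LT 45: heading 225 -> 270
    LT 45: heading 270 -> 315
    -- iteration 2/4 --
    LT 45: heading 315 -> 0
    LT 45: heading 0 -> 45
    -- iteration 3/4 --
    LT 45: heading 45 -> 90
    LT 45: heading 90 -> 135
    -- iteration 4/4 --
    LT 45: heading 135 -> 180
    LT 45: heading 180 -> 225
  ]
]
LT 45: heading 225 -> 270
FD 18: (31.82,31.82) -> (31.82,13.82) [heading=270, draw]
PU: pen up
LT 135: heading 270 -> 45
Final: pos=(31.82,13.82), heading=45, 4 segment(s) drawn

Answer: 31.82 13.82 45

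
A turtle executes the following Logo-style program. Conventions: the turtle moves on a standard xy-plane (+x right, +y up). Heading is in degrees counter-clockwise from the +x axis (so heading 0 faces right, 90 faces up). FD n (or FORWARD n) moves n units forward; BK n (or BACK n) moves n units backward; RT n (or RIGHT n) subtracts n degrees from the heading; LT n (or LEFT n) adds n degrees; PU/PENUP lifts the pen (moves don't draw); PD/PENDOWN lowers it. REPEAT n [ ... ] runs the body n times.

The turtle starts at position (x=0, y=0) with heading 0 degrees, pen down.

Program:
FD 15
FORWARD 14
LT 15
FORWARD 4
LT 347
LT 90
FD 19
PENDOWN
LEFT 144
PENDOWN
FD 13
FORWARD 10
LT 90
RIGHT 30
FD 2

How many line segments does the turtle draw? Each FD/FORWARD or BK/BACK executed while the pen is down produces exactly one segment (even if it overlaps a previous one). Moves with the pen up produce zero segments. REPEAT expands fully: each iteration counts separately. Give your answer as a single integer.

Answer: 7

Derivation:
Executing turtle program step by step:
Start: pos=(0,0), heading=0, pen down
FD 15: (0,0) -> (15,0) [heading=0, draw]
FD 14: (15,0) -> (29,0) [heading=0, draw]
LT 15: heading 0 -> 15
FD 4: (29,0) -> (32.864,1.035) [heading=15, draw]
LT 347: heading 15 -> 2
LT 90: heading 2 -> 92
FD 19: (32.864,1.035) -> (32.201,20.024) [heading=92, draw]
PD: pen down
LT 144: heading 92 -> 236
PD: pen down
FD 13: (32.201,20.024) -> (24.931,9.246) [heading=236, draw]
FD 10: (24.931,9.246) -> (19.339,0.956) [heading=236, draw]
LT 90: heading 236 -> 326
RT 30: heading 326 -> 296
FD 2: (19.339,0.956) -> (20.216,-0.842) [heading=296, draw]
Final: pos=(20.216,-0.842), heading=296, 7 segment(s) drawn
Segments drawn: 7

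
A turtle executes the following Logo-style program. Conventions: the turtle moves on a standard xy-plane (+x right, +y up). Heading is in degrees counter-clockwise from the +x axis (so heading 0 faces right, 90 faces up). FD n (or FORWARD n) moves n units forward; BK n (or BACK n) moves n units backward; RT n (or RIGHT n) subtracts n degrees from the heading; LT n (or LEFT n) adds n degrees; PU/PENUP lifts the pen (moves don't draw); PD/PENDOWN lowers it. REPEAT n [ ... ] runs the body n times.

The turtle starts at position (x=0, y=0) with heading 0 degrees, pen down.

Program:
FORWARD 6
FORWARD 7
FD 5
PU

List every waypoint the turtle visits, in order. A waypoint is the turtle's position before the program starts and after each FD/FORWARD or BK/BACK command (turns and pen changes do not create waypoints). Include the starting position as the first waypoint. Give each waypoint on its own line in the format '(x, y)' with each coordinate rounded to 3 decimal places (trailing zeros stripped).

Answer: (0, 0)
(6, 0)
(13, 0)
(18, 0)

Derivation:
Executing turtle program step by step:
Start: pos=(0,0), heading=0, pen down
FD 6: (0,0) -> (6,0) [heading=0, draw]
FD 7: (6,0) -> (13,0) [heading=0, draw]
FD 5: (13,0) -> (18,0) [heading=0, draw]
PU: pen up
Final: pos=(18,0), heading=0, 3 segment(s) drawn
Waypoints (4 total):
(0, 0)
(6, 0)
(13, 0)
(18, 0)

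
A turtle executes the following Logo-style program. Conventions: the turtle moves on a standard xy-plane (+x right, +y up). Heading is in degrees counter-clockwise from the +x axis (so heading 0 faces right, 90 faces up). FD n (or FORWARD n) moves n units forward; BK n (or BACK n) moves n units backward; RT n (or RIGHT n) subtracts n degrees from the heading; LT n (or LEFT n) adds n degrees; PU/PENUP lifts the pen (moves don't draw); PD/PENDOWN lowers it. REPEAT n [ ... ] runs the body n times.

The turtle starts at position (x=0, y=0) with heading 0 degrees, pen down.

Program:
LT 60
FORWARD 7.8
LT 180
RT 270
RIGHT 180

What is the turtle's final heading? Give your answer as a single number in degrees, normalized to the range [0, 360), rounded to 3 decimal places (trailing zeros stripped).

Executing turtle program step by step:
Start: pos=(0,0), heading=0, pen down
LT 60: heading 0 -> 60
FD 7.8: (0,0) -> (3.9,6.755) [heading=60, draw]
LT 180: heading 60 -> 240
RT 270: heading 240 -> 330
RT 180: heading 330 -> 150
Final: pos=(3.9,6.755), heading=150, 1 segment(s) drawn

Answer: 150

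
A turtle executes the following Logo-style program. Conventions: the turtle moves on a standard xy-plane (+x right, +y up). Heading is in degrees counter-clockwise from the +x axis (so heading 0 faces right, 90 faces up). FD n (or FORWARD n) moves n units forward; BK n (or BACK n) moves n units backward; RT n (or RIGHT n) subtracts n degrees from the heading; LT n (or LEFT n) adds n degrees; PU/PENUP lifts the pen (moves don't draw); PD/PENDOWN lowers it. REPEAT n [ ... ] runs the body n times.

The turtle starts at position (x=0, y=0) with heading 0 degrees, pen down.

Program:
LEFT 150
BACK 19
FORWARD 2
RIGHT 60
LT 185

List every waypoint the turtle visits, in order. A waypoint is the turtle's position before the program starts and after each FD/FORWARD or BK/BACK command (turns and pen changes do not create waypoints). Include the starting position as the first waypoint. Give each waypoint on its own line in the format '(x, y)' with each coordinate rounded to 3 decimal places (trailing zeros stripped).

Executing turtle program step by step:
Start: pos=(0,0), heading=0, pen down
LT 150: heading 0 -> 150
BK 19: (0,0) -> (16.454,-9.5) [heading=150, draw]
FD 2: (16.454,-9.5) -> (14.722,-8.5) [heading=150, draw]
RT 60: heading 150 -> 90
LT 185: heading 90 -> 275
Final: pos=(14.722,-8.5), heading=275, 2 segment(s) drawn
Waypoints (3 total):
(0, 0)
(16.454, -9.5)
(14.722, -8.5)

Answer: (0, 0)
(16.454, -9.5)
(14.722, -8.5)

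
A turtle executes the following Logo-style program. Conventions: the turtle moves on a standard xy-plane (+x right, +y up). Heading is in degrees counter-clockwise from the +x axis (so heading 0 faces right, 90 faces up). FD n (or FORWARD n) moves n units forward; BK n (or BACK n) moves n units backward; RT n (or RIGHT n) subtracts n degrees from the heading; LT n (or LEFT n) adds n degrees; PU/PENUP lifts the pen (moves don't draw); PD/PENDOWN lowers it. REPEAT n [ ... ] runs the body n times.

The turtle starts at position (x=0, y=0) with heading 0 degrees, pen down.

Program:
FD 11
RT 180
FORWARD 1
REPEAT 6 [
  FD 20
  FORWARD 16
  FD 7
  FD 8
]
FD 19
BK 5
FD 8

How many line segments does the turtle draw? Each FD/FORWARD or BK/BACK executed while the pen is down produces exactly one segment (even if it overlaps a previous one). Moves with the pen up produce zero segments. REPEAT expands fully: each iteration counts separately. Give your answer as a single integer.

Executing turtle program step by step:
Start: pos=(0,0), heading=0, pen down
FD 11: (0,0) -> (11,0) [heading=0, draw]
RT 180: heading 0 -> 180
FD 1: (11,0) -> (10,0) [heading=180, draw]
REPEAT 6 [
  -- iteration 1/6 --
  FD 20: (10,0) -> (-10,0) [heading=180, draw]
  FD 16: (-10,0) -> (-26,0) [heading=180, draw]
  FD 7: (-26,0) -> (-33,0) [heading=180, draw]
  FD 8: (-33,0) -> (-41,0) [heading=180, draw]
  -- iteration 2/6 --
  FD 20: (-41,0) -> (-61,0) [heading=180, draw]
  FD 16: (-61,0) -> (-77,0) [heading=180, draw]
  FD 7: (-77,0) -> (-84,0) [heading=180, draw]
  FD 8: (-84,0) -> (-92,0) [heading=180, draw]
  -- iteration 3/6 --
  FD 20: (-92,0) -> (-112,0) [heading=180, draw]
  FD 16: (-112,0) -> (-128,0) [heading=180, draw]
  FD 7: (-128,0) -> (-135,0) [heading=180, draw]
  FD 8: (-135,0) -> (-143,0) [heading=180, draw]
  -- iteration 4/6 --
  FD 20: (-143,0) -> (-163,0) [heading=180, draw]
  FD 16: (-163,0) -> (-179,0) [heading=180, draw]
  FD 7: (-179,0) -> (-186,0) [heading=180, draw]
  FD 8: (-186,0) -> (-194,0) [heading=180, draw]
  -- iteration 5/6 --
  FD 20: (-194,0) -> (-214,0) [heading=180, draw]
  FD 16: (-214,0) -> (-230,0) [heading=180, draw]
  FD 7: (-230,0) -> (-237,0) [heading=180, draw]
  FD 8: (-237,0) -> (-245,0) [heading=180, draw]
  -- iteration 6/6 --
  FD 20: (-245,0) -> (-265,0) [heading=180, draw]
  FD 16: (-265,0) -> (-281,0) [heading=180, draw]
  FD 7: (-281,0) -> (-288,0) [heading=180, draw]
  FD 8: (-288,0) -> (-296,0) [heading=180, draw]
]
FD 19: (-296,0) -> (-315,0) [heading=180, draw]
BK 5: (-315,0) -> (-310,0) [heading=180, draw]
FD 8: (-310,0) -> (-318,0) [heading=180, draw]
Final: pos=(-318,0), heading=180, 29 segment(s) drawn
Segments drawn: 29

Answer: 29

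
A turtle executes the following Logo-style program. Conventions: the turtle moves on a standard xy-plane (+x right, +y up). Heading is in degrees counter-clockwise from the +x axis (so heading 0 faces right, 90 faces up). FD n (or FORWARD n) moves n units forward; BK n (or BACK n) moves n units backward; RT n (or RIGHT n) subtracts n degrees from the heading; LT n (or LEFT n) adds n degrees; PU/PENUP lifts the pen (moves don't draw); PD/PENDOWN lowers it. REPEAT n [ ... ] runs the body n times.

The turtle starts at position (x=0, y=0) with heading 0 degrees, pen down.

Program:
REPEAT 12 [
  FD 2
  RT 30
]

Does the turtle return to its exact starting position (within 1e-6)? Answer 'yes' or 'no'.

Executing turtle program step by step:
Start: pos=(0,0), heading=0, pen down
REPEAT 12 [
  -- iteration 1/12 --
  FD 2: (0,0) -> (2,0) [heading=0, draw]
  RT 30: heading 0 -> 330
  -- iteration 2/12 --
  FD 2: (2,0) -> (3.732,-1) [heading=330, draw]
  RT 30: heading 330 -> 300
  -- iteration 3/12 --
  FD 2: (3.732,-1) -> (4.732,-2.732) [heading=300, draw]
  RT 30: heading 300 -> 270
  -- iteration 4/12 --
  FD 2: (4.732,-2.732) -> (4.732,-4.732) [heading=270, draw]
  RT 30: heading 270 -> 240
  -- iteration 5/12 --
  FD 2: (4.732,-4.732) -> (3.732,-6.464) [heading=240, draw]
  RT 30: heading 240 -> 210
  -- iteration 6/12 --
  FD 2: (3.732,-6.464) -> (2,-7.464) [heading=210, draw]
  RT 30: heading 210 -> 180
  -- iteration 7/12 --
  FD 2: (2,-7.464) -> (0,-7.464) [heading=180, draw]
  RT 30: heading 180 -> 150
  -- iteration 8/12 --
  FD 2: (0,-7.464) -> (-1.732,-6.464) [heading=150, draw]
  RT 30: heading 150 -> 120
  -- iteration 9/12 --
  FD 2: (-1.732,-6.464) -> (-2.732,-4.732) [heading=120, draw]
  RT 30: heading 120 -> 90
  -- iteration 10/12 --
  FD 2: (-2.732,-4.732) -> (-2.732,-2.732) [heading=90, draw]
  RT 30: heading 90 -> 60
  -- iteration 11/12 --
  FD 2: (-2.732,-2.732) -> (-1.732,-1) [heading=60, draw]
  RT 30: heading 60 -> 30
  -- iteration 12/12 --
  FD 2: (-1.732,-1) -> (0,0) [heading=30, draw]
  RT 30: heading 30 -> 0
]
Final: pos=(0,0), heading=0, 12 segment(s) drawn

Start position: (0, 0)
Final position: (0, 0)
Distance = 0; < 1e-6 -> CLOSED

Answer: yes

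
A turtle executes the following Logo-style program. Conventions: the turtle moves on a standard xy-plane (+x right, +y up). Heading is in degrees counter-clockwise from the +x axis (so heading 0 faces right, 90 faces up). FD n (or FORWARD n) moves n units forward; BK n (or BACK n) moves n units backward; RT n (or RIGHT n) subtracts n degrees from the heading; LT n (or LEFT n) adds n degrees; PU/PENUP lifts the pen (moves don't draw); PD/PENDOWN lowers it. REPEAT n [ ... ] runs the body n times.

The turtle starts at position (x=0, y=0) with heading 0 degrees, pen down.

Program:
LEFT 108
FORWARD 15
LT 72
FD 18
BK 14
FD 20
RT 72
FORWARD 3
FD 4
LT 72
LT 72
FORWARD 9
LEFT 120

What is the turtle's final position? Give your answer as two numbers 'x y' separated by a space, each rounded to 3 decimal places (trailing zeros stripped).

Executing turtle program step by step:
Start: pos=(0,0), heading=0, pen down
LT 108: heading 0 -> 108
FD 15: (0,0) -> (-4.635,14.266) [heading=108, draw]
LT 72: heading 108 -> 180
FD 18: (-4.635,14.266) -> (-22.635,14.266) [heading=180, draw]
BK 14: (-22.635,14.266) -> (-8.635,14.266) [heading=180, draw]
FD 20: (-8.635,14.266) -> (-28.635,14.266) [heading=180, draw]
RT 72: heading 180 -> 108
FD 3: (-28.635,14.266) -> (-29.562,17.119) [heading=108, draw]
FD 4: (-29.562,17.119) -> (-30.798,20.923) [heading=108, draw]
LT 72: heading 108 -> 180
LT 72: heading 180 -> 252
FD 9: (-30.798,20.923) -> (-33.58,12.364) [heading=252, draw]
LT 120: heading 252 -> 12
Final: pos=(-33.58,12.364), heading=12, 7 segment(s) drawn

Answer: -33.58 12.364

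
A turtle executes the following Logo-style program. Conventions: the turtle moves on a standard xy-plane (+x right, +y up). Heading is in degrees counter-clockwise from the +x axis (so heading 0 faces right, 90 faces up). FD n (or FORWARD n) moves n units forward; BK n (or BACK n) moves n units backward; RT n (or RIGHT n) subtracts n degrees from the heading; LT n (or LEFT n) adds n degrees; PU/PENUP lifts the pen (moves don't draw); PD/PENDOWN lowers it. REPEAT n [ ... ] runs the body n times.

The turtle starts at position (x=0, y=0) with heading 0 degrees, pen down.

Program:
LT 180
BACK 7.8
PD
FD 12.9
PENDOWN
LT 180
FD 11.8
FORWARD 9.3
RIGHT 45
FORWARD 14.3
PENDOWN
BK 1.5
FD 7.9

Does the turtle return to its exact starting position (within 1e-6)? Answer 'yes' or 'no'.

Answer: no

Derivation:
Executing turtle program step by step:
Start: pos=(0,0), heading=0, pen down
LT 180: heading 0 -> 180
BK 7.8: (0,0) -> (7.8,0) [heading=180, draw]
PD: pen down
FD 12.9: (7.8,0) -> (-5.1,0) [heading=180, draw]
PD: pen down
LT 180: heading 180 -> 0
FD 11.8: (-5.1,0) -> (6.7,0) [heading=0, draw]
FD 9.3: (6.7,0) -> (16,0) [heading=0, draw]
RT 45: heading 0 -> 315
FD 14.3: (16,0) -> (26.112,-10.112) [heading=315, draw]
PD: pen down
BK 1.5: (26.112,-10.112) -> (25.051,-9.051) [heading=315, draw]
FD 7.9: (25.051,-9.051) -> (30.637,-14.637) [heading=315, draw]
Final: pos=(30.637,-14.637), heading=315, 7 segment(s) drawn

Start position: (0, 0)
Final position: (30.637, -14.637)
Distance = 33.954; >= 1e-6 -> NOT closed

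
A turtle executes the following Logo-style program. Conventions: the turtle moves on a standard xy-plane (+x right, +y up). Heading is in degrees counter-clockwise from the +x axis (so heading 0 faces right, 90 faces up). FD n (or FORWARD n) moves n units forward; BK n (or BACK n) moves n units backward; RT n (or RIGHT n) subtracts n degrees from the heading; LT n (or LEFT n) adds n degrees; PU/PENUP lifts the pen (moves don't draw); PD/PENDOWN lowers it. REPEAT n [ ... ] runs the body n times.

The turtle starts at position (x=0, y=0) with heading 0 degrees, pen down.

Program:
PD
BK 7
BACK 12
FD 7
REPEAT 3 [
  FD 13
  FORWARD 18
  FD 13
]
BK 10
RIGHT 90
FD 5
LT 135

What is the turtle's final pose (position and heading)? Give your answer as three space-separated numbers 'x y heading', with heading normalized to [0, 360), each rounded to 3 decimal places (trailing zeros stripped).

Executing turtle program step by step:
Start: pos=(0,0), heading=0, pen down
PD: pen down
BK 7: (0,0) -> (-7,0) [heading=0, draw]
BK 12: (-7,0) -> (-19,0) [heading=0, draw]
FD 7: (-19,0) -> (-12,0) [heading=0, draw]
REPEAT 3 [
  -- iteration 1/3 --
  FD 13: (-12,0) -> (1,0) [heading=0, draw]
  FD 18: (1,0) -> (19,0) [heading=0, draw]
  FD 13: (19,0) -> (32,0) [heading=0, draw]
  -- iteration 2/3 --
  FD 13: (32,0) -> (45,0) [heading=0, draw]
  FD 18: (45,0) -> (63,0) [heading=0, draw]
  FD 13: (63,0) -> (76,0) [heading=0, draw]
  -- iteration 3/3 --
  FD 13: (76,0) -> (89,0) [heading=0, draw]
  FD 18: (89,0) -> (107,0) [heading=0, draw]
  FD 13: (107,0) -> (120,0) [heading=0, draw]
]
BK 10: (120,0) -> (110,0) [heading=0, draw]
RT 90: heading 0 -> 270
FD 5: (110,0) -> (110,-5) [heading=270, draw]
LT 135: heading 270 -> 45
Final: pos=(110,-5), heading=45, 14 segment(s) drawn

Answer: 110 -5 45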